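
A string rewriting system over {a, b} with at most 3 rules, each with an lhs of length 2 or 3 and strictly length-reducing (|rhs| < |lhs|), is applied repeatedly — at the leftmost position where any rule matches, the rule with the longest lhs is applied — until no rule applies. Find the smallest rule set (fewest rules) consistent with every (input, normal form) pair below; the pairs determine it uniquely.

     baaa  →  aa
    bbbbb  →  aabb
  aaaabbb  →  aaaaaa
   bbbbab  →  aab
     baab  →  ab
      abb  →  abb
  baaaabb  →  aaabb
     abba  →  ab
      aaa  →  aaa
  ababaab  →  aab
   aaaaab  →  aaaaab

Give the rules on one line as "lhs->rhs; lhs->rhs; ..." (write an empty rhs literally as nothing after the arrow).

ba->; bbb->aa

  | baaa => aa
  | bbbbb => aabb
  | aaaabbb => aaaaaa
  | bbbbab => aabab => aab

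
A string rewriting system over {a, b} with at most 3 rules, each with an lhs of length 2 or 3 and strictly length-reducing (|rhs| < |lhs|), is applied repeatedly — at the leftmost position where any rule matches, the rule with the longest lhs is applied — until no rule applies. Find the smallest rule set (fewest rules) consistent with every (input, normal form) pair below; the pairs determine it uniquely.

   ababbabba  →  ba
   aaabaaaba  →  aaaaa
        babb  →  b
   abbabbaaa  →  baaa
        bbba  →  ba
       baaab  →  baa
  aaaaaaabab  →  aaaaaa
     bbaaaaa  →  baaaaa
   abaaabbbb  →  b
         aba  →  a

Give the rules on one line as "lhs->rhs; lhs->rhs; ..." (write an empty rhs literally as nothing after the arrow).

  | ababbabba => abbabba => babba => bba => ba
  | aaabaaaba => aaaaaba => aaaaa
  | babb => bb => b
  | abbabbaaa => babbaaa => bbaaa => baaa

ab->; bb->b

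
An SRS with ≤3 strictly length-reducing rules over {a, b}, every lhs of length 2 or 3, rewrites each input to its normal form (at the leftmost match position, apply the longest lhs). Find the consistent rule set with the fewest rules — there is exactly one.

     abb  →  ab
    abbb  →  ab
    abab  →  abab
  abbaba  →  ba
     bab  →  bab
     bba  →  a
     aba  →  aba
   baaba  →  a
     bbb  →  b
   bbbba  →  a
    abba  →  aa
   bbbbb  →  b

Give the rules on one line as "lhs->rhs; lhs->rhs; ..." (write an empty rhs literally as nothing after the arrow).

  | abb => ab
  | abbb => abb => ab
  | abab
  | abbaba => aaba => ba

aab->b; bb->b; bba->a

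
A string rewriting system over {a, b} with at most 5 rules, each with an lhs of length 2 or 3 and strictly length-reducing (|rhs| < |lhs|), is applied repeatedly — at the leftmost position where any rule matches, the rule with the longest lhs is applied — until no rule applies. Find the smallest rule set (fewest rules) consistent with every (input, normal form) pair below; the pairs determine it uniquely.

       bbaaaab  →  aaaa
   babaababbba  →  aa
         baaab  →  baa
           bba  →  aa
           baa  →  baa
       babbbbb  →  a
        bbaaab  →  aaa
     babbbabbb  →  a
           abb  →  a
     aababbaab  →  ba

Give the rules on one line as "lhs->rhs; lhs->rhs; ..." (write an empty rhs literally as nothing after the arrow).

aab->a; ab->b; bab->; bb->a

  | bbaaaab => aaaaab => aaaa
  | babaababbba => aababbba => aabbba => abba => bba => aa
  | baaab => baa
  | bba => aa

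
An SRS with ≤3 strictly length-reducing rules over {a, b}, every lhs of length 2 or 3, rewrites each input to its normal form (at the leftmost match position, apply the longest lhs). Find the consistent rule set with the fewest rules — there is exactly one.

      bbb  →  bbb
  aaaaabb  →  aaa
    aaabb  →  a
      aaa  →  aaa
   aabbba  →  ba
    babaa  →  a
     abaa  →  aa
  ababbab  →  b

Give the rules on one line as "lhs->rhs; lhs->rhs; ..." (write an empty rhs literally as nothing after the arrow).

  | bbb
  | aaaaabb => aaaab => aaa
  | aaabb => aab => a
  | aaa

ab->; baa->a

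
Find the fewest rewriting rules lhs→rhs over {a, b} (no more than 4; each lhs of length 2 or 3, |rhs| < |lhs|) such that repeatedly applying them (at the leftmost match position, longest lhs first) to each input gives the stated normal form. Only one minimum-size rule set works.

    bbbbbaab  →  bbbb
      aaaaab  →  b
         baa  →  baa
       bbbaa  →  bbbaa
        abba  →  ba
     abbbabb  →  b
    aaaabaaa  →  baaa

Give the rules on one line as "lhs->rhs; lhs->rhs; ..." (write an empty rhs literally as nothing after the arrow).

ab->b; abb->ab; bab->

  | bbbbbaab => bbbbbab => bbbb
  | aaaaab => aaaab => aaab => aab => ab => b
  | baa
  | bbbaa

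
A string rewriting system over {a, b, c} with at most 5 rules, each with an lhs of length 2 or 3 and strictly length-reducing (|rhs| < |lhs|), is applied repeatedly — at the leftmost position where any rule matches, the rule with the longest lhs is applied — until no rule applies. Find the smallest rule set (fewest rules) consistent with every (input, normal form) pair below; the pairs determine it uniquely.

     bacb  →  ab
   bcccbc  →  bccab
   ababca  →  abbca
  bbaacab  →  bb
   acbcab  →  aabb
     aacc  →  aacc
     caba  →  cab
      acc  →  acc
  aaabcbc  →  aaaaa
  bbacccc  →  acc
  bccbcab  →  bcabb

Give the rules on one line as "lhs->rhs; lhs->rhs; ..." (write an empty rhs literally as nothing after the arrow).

  | bacb => ab
  | bcccbc => bccab
  | ababca => abbca
  | bbaacab => bbacab => baab => bab => bb

abc->aa; ba->b; bac->a; cbc->ab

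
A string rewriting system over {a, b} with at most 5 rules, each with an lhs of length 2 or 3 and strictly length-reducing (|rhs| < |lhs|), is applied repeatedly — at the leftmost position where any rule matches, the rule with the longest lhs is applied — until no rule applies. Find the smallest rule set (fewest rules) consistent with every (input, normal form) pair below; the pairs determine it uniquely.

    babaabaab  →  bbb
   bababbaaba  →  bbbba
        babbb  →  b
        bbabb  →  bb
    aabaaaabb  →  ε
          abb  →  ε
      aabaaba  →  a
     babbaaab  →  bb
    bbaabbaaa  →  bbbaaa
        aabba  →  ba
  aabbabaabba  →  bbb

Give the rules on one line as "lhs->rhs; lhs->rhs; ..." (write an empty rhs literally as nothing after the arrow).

  | babaabaab => bbabaab => bbbab => bbb
  | bababbaaba => bbbbaaba => bbbba
  | babbb => babb => bab => b
  | bbabb => bbab => bb

aab->; ab->; aba->b; abb->ab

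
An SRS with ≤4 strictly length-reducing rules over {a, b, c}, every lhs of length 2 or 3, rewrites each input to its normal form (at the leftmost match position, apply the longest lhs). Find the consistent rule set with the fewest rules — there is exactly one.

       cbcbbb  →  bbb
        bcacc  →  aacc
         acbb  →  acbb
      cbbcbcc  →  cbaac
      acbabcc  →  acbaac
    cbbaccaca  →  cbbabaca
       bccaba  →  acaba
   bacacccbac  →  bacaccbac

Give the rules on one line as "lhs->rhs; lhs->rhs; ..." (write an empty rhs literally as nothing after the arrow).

bc->a; cbc->; cca->ba; ccc->cc

  | cbcbbb => bbb
  | bcacc => aacc
  | acbb
  | cbbcbcc => cbabcc => cbaac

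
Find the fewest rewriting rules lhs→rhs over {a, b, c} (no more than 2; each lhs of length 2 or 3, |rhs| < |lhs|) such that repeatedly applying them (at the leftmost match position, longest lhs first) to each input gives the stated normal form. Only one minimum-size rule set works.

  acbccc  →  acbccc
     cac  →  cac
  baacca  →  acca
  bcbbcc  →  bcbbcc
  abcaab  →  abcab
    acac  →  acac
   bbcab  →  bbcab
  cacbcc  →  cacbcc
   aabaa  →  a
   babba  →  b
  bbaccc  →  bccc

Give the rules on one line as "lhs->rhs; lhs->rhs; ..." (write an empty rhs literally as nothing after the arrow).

  | acbccc
  | cac
  | baacca => acca
  | bcbbcc

aa->a; ba->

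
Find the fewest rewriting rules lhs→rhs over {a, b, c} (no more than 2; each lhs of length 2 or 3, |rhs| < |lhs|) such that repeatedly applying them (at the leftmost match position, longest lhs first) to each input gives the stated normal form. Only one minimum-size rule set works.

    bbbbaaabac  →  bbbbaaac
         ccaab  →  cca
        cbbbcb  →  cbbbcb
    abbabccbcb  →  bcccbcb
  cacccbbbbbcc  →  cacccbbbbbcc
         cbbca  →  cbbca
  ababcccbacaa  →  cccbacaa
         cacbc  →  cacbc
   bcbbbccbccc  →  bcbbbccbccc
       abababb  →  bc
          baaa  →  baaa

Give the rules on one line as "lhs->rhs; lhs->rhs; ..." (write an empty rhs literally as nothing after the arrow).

  | bbbbaaabac => bbbbaaac
  | ccaab => cca
  | cbbbcb
  | abbabccbcb => bcabccbcb => bcccbcb

ab->; abb->bc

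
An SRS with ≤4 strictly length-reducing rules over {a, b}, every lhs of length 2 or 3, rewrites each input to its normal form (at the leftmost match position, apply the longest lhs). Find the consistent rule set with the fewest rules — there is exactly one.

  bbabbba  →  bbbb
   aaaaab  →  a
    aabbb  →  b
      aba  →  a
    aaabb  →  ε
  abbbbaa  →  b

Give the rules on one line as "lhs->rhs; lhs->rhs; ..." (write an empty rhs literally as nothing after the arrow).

aaa->aa; ab->; ba->; bab->bb

  | bbabbba => bbbbba => bbbb
  | aaaaab => aaaab => aaab => aab => a
  | aabbb => abb => b
  | aba => a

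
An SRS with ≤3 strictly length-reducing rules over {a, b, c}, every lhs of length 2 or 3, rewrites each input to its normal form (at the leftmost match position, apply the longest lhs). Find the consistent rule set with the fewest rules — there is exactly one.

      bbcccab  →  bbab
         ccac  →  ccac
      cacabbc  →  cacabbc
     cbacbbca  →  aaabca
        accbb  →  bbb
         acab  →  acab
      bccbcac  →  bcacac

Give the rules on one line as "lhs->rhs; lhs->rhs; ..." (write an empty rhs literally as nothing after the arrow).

acc->b; cb->a; ccc->

  | bbcccab => bbab
  | ccac
  | cacabbc
  | cbacbbca => aacbbca => aaabca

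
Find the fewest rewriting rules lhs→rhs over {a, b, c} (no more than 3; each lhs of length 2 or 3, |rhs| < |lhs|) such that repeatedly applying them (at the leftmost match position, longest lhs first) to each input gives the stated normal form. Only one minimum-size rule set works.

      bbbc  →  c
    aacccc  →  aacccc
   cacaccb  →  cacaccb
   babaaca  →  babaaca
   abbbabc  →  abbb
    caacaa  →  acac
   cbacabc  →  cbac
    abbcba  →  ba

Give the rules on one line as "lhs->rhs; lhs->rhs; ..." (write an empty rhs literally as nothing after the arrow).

abc->; bc->c; caa->ac

  | bbbc => bbc => bc => c
  | aacccc
  | cacaccb
  | babaaca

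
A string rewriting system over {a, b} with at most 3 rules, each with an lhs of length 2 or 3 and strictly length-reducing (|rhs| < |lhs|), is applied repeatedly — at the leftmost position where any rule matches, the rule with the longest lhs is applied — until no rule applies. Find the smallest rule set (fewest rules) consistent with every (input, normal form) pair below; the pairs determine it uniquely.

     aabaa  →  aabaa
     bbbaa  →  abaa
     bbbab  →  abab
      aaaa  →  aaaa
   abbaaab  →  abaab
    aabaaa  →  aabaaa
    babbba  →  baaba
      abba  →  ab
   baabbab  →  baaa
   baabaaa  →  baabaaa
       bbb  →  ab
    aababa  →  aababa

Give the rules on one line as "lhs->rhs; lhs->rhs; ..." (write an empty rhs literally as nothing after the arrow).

bb->a; bba->b

  | aabaa
  | bbbaa => abaa
  | bbbab => abab
  | aaaa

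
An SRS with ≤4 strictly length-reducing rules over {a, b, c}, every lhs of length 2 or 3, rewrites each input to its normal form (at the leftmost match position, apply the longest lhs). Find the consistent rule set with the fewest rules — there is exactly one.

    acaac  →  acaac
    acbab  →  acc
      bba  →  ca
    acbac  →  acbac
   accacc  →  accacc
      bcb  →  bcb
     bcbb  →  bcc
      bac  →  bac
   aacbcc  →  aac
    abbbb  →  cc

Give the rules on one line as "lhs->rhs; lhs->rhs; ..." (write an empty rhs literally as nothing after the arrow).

ab->b; bb->c; cbc->

  | acaac
  | acbab => acbb => acc
  | bba => ca
  | acbac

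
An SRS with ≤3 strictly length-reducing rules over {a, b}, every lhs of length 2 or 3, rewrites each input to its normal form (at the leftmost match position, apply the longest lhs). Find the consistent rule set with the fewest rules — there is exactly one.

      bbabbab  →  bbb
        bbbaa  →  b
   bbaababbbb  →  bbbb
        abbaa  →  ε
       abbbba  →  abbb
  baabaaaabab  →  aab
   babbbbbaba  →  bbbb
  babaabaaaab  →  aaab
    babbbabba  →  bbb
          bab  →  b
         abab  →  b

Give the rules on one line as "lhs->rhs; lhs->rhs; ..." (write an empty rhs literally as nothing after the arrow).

  | bbabbab => bbbab => bbb
  | bbbaa => bba => b
  | bbaababbbb => bababbbb => babbbb => bbbb
  | abbaa => aba => ε

aba->; ba->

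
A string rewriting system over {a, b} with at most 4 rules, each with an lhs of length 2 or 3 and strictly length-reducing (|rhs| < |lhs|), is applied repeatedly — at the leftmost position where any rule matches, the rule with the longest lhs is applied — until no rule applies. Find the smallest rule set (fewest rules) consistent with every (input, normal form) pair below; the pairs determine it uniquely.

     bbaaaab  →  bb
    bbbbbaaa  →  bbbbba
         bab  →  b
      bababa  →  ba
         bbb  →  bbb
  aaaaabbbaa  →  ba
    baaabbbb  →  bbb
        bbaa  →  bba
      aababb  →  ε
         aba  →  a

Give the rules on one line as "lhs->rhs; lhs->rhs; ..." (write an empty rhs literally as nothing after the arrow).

  | bbaaaab => bbaaab => bbaab => bbab => bb
  | bbbbbaaa => bbbbbaa => bbbbba
  | bab => b
  | bababa => baba => ba

aa->a; ab->; abb->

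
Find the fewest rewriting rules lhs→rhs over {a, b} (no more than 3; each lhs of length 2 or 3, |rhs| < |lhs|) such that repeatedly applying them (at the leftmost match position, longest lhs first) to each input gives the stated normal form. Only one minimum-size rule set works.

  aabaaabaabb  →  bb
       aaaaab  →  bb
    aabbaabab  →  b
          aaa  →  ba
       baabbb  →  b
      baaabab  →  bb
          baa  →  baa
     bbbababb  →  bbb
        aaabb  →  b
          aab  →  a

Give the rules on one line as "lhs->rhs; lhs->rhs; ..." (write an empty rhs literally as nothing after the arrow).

  | aabaaabaabb => aaaabaabb => baabaabb => baaabb => bbabb => bb
  | aaaaab => baaab => bbab => bb
  | aabbaabab => aaabab => babab => bab => b
  | aaa => ba

aaa->ba; ab->; abb->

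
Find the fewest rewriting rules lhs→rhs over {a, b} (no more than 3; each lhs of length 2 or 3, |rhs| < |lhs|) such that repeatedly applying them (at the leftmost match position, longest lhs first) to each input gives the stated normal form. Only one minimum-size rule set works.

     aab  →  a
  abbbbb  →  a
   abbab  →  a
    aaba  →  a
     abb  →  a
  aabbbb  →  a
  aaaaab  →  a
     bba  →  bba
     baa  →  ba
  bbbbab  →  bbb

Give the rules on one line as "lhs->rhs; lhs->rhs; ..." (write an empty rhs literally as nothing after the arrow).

aa->a; ab->a; bab->

  | aab => ab => a
  | abbbbb => abbbb => abbb => abb => ab => a
  | abbab => abab => aab => ab => a
  | aaba => aba => aa => a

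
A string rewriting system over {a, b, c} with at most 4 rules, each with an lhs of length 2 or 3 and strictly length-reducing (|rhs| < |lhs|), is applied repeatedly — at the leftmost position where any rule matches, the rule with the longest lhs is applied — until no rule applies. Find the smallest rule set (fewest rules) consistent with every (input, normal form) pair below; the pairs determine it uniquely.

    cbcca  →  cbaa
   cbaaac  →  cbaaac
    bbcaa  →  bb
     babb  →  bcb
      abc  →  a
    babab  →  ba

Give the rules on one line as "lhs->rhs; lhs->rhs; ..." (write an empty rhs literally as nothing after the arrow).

  | cbcca => cbaa
  | cbaaac
  | bbcaa => bb
  | babb => bcb

ab->c; caa->; cc->a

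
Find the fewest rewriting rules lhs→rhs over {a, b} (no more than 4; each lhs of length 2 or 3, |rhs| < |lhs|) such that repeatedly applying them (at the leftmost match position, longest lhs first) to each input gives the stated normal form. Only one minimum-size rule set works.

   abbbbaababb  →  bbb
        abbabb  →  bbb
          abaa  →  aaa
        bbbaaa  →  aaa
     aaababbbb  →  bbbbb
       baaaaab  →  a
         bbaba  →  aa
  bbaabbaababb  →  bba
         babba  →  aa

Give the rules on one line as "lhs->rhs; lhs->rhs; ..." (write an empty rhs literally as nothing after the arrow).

aab->bb; ab->a; baa->aa

  | abbbbaababb => abbbaababb => abbaababb => abaababb => aaababb => abbabb => ababb => aabb => bbb
  | abbabb => ababb => aabb => bbb
  | abaa => aaa
  | bbbaaa => bbaaa => baaa => aaa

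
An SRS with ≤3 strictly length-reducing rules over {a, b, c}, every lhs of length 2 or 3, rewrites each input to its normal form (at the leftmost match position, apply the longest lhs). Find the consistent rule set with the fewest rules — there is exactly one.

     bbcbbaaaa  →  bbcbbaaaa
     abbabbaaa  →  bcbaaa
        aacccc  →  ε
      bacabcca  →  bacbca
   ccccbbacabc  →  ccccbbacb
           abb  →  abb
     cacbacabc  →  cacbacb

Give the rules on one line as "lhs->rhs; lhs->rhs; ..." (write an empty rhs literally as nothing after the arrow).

abc->b; acc->; bab->cc

  | bbcbbaaaa
  | abbabbaaa => abccbaaa => bcbaaa
  | aacccc => acc => ε
  | bacabcca => bacbca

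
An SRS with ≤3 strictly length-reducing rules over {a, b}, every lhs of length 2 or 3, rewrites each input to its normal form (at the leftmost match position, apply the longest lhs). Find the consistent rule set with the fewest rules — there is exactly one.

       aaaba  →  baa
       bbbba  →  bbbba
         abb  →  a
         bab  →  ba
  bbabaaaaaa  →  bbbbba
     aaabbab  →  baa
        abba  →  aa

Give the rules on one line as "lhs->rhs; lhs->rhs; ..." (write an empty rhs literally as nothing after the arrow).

aaa->ba; ab->a

  | aaaba => baba => baa
  | bbbba
  | abb => ab => a
  | bab => ba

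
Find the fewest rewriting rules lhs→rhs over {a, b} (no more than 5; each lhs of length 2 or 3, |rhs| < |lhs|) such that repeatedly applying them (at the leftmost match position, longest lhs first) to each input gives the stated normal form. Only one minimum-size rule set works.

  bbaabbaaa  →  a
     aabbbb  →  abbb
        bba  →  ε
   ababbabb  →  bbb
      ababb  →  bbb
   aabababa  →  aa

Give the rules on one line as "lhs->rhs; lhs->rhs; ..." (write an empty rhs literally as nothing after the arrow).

  | bbaabbaaa => abbaaa => aaa => a
  | aabbbb => abbb
  | bba => ε
  | ababbabb => bbbabb => bbb

aaa->a; aab->a; aba->b; bba->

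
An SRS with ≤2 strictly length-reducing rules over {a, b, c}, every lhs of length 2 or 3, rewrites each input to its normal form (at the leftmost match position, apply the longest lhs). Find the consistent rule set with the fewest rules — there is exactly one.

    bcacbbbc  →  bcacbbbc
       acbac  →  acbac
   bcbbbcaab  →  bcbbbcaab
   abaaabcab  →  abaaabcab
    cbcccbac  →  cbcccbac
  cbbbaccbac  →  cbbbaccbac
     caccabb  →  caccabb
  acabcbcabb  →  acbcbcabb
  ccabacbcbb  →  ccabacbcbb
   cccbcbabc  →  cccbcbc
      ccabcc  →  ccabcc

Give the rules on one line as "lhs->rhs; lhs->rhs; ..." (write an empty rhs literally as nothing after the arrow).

  | bcacbbbc
  | acbac
  | bcbbbcaab
  | abaaabcab

aca->ac; bab->b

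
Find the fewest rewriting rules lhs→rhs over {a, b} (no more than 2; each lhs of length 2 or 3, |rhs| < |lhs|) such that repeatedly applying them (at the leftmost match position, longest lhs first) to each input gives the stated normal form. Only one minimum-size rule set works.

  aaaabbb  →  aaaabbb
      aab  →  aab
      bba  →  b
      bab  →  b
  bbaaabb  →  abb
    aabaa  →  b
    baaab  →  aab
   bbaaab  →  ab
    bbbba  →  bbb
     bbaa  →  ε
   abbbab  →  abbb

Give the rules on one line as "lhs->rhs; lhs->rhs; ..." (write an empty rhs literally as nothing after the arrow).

aba->b; ba->

  | aaaabbb
  | aab
  | bba => b
  | bab => b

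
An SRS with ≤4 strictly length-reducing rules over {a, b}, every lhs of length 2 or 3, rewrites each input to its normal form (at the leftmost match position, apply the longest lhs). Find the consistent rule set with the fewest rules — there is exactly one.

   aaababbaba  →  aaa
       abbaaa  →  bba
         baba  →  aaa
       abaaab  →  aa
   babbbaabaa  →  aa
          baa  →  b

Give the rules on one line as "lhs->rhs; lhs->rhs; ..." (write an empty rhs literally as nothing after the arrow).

  | aaababbaba => aababbaba => ababbaba => babbaba => aababa => ababa => baba => aaa
  | abbaaa => bbaaa => bba
  | baba => aaa
  | abaaab => baaab => bab => aa

ab->b; baa->b; bab->aa; bbb->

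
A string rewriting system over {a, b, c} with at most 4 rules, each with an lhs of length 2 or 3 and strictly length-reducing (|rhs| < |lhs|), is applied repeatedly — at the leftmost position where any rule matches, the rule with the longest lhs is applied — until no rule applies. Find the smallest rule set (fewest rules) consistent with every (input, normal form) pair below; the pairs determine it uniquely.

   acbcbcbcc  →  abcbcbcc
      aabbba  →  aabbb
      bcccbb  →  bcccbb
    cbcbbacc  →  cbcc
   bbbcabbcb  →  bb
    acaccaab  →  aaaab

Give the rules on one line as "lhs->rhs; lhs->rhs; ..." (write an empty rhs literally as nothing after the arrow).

  | acbcbcbcc => abcbcbcc
  | aabbba => aabbb
  | bcccbb
  | cbcbbacc => cbcbbcc => cbcc

ac->a; ba->b; bbc->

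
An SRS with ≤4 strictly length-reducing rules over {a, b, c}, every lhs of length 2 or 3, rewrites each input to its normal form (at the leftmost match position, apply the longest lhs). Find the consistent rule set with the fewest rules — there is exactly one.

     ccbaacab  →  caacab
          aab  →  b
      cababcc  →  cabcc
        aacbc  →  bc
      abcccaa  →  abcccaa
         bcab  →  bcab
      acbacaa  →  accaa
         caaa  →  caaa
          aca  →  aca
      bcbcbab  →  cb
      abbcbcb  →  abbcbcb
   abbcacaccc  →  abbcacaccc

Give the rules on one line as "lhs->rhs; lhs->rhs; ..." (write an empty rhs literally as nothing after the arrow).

aab->b; acb->ab; ba->c; cba->a

  | ccbaacab => caacab
  | aab => b
  | cababcc => cacbcc => cabcc
  | aacbc => aabc => bc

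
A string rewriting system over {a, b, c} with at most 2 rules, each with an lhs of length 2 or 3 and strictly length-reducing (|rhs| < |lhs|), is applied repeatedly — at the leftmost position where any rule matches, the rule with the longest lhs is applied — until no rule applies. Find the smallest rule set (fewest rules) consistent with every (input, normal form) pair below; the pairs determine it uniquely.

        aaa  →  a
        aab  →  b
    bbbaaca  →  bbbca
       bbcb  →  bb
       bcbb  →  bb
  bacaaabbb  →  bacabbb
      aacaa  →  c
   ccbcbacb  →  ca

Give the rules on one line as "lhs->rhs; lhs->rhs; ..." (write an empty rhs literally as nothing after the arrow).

  | aaa => a
  | aab => b
  | bbbaaca => bbbca
  | bbcb => bb

aa->; cb->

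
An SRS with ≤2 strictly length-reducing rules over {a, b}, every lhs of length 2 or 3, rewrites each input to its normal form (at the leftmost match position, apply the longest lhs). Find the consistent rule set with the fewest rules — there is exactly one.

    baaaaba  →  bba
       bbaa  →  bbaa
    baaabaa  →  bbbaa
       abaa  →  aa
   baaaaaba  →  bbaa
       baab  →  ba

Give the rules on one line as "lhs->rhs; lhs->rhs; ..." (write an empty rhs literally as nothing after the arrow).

aaa->b; ab->

  | baaaaba => bbaba => bba
  | bbaa
  | baaabaa => bbbaa
  | abaa => aa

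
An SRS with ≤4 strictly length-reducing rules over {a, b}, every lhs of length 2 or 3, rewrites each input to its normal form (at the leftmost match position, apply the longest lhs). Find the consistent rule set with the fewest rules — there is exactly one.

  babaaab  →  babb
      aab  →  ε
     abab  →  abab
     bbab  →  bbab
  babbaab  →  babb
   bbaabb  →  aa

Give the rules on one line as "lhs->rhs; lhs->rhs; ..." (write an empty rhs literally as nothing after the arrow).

  | babaaab => babb
  | aab => ε
  | abab
  | bbab

aaa->; aab->; bbb->aa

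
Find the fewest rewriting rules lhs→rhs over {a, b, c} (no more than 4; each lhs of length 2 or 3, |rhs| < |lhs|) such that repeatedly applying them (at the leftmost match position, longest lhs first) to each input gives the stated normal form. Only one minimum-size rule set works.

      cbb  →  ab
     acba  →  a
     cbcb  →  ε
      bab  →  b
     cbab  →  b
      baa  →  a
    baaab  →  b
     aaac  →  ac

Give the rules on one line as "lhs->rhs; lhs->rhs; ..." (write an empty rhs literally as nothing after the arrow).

  | cbb => ab
  | acba => aaa => a
  | cbcb => acb => aa => ε
  | bab => b

aa->; ba->; cb->a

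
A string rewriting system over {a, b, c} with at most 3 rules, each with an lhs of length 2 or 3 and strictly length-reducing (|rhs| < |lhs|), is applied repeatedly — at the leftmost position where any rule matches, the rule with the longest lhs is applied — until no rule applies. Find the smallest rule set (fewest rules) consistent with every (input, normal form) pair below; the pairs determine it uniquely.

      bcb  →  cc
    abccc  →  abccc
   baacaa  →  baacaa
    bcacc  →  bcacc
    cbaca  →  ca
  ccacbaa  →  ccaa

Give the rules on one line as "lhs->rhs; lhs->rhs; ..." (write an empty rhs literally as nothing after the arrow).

bcb->cc; cba->

  | bcb => cc
  | abccc
  | baacaa
  | bcacc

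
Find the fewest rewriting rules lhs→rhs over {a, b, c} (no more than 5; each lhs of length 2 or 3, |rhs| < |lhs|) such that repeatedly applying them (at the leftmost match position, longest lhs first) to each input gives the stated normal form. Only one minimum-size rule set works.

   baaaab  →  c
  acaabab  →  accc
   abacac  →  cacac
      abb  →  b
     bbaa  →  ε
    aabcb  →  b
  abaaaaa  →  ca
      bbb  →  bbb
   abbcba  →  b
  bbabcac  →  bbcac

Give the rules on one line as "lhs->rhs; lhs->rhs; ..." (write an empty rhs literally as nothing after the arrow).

aa->a; ab->c; ba->; cb->b

  | baaaab => aaab => aab => ab => c
  | acaabab => acabab => accab => accc
  | abacac => cacac
  | abb => cb => b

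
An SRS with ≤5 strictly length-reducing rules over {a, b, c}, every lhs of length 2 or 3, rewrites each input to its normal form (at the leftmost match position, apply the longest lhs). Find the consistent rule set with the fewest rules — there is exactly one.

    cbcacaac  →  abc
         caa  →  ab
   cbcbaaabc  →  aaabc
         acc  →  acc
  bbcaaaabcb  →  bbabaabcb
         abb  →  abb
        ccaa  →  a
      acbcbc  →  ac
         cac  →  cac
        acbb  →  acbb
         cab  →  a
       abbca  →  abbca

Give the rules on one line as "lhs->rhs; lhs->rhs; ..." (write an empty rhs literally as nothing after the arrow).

caa->ab; cab->a; cbc->cc; ccb->

  | cbcacaac => ccacaac => ccaabc => cabbc => abc
  | caa => ab
  | cbcbaaabc => ccbaaabc => aaabc
  | acc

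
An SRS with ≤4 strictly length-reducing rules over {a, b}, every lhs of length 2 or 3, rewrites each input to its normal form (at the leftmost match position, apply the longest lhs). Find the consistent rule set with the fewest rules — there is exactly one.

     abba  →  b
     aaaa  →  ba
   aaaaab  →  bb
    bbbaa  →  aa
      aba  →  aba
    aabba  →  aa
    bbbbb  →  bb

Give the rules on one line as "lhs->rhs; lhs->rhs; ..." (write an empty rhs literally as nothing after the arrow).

aaa->b; aab->b; bba->aa; bbb->

  | abba => aaa => b
  | aaaa => ba
  | aaaaab => baab => bb
  | bbbaa => aa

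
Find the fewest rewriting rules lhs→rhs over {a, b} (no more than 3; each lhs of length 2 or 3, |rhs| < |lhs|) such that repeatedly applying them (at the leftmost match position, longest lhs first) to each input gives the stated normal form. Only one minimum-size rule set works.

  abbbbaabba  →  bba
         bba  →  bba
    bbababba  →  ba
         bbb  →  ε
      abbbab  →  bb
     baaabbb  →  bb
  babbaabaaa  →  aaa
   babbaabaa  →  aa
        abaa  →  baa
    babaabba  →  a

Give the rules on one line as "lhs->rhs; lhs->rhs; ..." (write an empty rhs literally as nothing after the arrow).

ab->b; abb->ab; bbb->

  | abbbbaabba => abbbaabba => abbaabba => abaabba => baabba => baaba => baba => bba
  | bba
  | bbababba => bbbabba => abba => aba => ba
  | bbb => ε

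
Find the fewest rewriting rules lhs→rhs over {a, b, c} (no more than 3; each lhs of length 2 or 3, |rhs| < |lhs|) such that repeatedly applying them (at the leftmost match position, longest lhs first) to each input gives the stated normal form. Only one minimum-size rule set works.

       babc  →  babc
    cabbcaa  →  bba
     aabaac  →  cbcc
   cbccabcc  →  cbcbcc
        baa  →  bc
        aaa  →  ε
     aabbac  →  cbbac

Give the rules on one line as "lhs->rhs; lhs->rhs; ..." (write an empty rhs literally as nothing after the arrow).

  | babc
  | cabbcaa => bbcaa => bba
  | aabaac => cbaac => cbcc
  | cbccabcc => cbcbcc

aa->c; ca->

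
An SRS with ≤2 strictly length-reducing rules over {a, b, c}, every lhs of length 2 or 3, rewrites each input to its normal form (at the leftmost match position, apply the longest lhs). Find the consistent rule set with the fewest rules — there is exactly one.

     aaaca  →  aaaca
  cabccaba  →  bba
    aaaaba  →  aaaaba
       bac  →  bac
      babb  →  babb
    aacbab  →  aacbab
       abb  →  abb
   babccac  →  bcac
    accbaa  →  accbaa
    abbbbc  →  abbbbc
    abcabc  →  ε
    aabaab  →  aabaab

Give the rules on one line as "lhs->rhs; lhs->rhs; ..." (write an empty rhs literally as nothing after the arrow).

abc->; cca->b

  | aaaca
  | cabccaba => ccaba => bba
  | aaaaba
  | bac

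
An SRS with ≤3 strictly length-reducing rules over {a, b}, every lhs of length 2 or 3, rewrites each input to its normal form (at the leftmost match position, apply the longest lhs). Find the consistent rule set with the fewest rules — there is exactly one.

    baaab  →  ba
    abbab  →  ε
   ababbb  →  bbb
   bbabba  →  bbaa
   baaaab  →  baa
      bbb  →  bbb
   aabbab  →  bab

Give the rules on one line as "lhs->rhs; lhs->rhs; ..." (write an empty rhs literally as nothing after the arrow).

aab->; aba->; abb->a

  | baaab => ba
  | abbab => aab => ε
  | ababbb => bbb
  | bbabba => bbaa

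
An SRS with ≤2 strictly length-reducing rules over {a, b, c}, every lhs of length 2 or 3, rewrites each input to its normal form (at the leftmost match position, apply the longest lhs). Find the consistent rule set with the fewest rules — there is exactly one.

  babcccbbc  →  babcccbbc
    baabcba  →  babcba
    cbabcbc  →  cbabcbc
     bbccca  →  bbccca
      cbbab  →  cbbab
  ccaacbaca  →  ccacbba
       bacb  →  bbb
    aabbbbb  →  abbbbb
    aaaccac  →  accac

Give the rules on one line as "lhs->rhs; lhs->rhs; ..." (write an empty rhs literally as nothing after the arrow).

  | babcccbbc
  | baabcba => babcba
  | cbabcbc
  | bbccca

aa->a; bac->bb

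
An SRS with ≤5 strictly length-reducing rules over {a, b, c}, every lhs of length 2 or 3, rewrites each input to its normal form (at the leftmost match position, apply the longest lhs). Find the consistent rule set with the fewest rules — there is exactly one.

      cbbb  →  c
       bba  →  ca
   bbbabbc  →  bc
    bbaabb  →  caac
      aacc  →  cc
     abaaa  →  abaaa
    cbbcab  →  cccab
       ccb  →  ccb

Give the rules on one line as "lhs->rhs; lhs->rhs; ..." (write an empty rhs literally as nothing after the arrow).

abc->cc; acc->bc; bb->c; bbb->

  | cbbb => c
  | bba => ca
  | bbbabbc => abbc => acc => bc
  | bbaabb => caabb => caac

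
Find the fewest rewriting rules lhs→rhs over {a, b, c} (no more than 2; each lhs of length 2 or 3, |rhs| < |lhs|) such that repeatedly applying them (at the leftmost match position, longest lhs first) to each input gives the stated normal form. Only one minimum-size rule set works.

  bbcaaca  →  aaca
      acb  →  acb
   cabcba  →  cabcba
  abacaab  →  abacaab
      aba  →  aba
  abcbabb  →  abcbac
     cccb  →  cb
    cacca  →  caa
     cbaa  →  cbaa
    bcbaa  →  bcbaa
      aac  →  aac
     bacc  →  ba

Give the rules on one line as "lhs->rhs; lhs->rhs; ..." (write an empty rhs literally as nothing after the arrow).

bb->c; cc->

  | bbcaaca => ccaaca => aaca
  | acb
  | cabcba
  | abacaab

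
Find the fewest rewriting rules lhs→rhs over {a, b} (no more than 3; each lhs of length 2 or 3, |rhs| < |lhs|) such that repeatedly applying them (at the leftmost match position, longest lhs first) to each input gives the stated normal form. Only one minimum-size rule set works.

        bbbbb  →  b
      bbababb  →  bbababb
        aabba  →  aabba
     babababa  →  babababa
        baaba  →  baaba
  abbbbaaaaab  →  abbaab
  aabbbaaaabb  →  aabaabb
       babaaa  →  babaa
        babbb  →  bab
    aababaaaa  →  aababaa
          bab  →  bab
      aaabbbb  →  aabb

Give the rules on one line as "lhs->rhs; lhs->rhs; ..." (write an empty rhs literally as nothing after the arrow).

  | bbbbb => bbb => b
  | bbababb
  | aabba
  | babababa

aaa->aa; bbb->b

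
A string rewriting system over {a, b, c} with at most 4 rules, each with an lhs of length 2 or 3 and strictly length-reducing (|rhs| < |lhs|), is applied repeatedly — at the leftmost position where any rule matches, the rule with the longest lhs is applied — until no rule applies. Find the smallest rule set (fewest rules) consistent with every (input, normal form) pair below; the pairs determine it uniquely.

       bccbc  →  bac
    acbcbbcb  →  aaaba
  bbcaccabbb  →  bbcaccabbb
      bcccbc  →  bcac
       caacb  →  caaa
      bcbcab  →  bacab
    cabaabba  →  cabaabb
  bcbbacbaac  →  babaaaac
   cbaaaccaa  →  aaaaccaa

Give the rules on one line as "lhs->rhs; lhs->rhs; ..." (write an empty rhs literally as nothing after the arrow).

  | bccbc => bac
  | acbcbbcb => aacbbcb => aaabcb => aaaba
  | bbcaccabbb
  | bcccbc => bcac

bba->bb; cb->a; ccb->a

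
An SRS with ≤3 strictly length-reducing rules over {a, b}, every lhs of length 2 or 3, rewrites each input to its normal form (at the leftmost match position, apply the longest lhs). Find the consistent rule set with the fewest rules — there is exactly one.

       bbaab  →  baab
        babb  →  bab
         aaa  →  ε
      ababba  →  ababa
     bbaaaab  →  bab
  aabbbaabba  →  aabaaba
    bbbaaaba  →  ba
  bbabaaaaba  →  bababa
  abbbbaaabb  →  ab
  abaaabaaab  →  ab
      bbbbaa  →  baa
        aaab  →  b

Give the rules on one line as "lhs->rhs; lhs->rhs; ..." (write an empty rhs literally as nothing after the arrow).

  | bbaab => baab
  | babb => bab
  | aaa => ε
  | ababba => ababa

aaa->; bb->b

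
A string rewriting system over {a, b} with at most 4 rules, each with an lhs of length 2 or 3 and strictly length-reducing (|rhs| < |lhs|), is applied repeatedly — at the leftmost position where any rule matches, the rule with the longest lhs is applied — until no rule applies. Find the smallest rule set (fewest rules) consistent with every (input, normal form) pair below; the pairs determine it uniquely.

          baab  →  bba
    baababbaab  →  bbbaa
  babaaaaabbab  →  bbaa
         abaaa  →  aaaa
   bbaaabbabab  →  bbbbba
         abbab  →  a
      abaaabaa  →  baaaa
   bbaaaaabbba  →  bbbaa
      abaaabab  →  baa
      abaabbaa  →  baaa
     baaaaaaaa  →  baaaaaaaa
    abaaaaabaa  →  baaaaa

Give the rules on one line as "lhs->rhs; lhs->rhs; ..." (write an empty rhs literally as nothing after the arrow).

aab->ba; ab->a; abb->

  | baab => bba
  | baababbaab => bbaabbaab => bbbabaab => bbbaaab => bbbaba => bbbaa
  | babaaaaabbab => baaaaaabbab => baaaababab => baabaabab => bbaaabab => bbabaab => bbaaab => bbaba => bbaa
  | abaaa => aaaa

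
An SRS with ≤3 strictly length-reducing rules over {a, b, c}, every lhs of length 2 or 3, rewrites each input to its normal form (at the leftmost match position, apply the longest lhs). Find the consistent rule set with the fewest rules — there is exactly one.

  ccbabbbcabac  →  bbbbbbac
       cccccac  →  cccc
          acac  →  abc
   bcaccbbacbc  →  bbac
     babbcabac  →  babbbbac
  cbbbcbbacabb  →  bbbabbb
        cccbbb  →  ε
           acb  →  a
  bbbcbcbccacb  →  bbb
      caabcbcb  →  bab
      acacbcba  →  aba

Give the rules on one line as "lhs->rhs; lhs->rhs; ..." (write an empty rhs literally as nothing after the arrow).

  | ccbabbbcabac => cabbbcabac => bbbbcabac => bbbbbbac
  | cccccac => ccccbc => cccc
  | acac => abc
  | bcaccbbacbc => bbccbbacbc => bbcbacbc => bbacbc => bbac

ca->b; cb->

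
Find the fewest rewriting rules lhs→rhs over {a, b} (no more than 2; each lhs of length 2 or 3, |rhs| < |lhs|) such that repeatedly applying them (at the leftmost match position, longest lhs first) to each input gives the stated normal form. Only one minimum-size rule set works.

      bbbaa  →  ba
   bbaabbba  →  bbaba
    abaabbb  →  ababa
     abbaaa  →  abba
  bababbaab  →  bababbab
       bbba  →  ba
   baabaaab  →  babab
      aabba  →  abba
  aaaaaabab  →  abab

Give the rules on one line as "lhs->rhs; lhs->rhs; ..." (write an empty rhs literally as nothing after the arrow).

aa->a; bbb->ba

  | bbbaa => baaa => baa => ba
  | bbaabbba => bbabbba => bbabaa => bbaba
  | abaabbb => ababbb => ababa
  | abbaaa => abbaa => abba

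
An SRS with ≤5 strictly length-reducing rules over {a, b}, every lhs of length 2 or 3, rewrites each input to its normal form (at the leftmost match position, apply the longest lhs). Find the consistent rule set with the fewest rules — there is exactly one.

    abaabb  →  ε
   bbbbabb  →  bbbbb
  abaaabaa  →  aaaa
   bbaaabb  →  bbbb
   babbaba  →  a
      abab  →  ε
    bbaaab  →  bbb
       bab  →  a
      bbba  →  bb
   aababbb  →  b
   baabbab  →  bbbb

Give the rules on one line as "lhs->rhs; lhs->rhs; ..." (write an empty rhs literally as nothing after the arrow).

ab->; baa->bb; bab->a; bba->b

  | abaabb => aabb => ab => ε
  | bbbbabb => bbbbb
  | abaaabaa => aaabaa => aaaa
  | bbaaabb => baabb => bbbb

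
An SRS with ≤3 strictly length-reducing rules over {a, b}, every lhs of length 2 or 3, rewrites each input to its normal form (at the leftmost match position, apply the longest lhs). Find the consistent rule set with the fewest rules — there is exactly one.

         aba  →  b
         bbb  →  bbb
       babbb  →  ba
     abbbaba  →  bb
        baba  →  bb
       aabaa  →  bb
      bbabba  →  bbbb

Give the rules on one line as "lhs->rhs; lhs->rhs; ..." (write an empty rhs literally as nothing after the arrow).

  | aba => aa => b
  | bbb
  | babbb => babb => bab => ba
  | abbbaba => abbaba => ababa => aaba => bba => bb

aa->b; ab->a; bba->bb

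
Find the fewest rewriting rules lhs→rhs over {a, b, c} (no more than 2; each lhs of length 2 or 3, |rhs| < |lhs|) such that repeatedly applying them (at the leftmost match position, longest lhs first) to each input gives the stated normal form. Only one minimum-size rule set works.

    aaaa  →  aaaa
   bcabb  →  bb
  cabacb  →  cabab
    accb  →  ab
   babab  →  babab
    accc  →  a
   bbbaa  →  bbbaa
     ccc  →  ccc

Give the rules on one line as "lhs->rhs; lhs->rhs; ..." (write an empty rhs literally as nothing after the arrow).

ac->a; bca->

  | aaaa
  | bcabb => bb
  | cabacb => cabab
  | accb => acb => ab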